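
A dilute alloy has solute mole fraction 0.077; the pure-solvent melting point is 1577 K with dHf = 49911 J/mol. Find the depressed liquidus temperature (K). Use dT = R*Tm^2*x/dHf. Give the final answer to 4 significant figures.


dT = R*Tm^2*x / dHf
dT = 8.314 * 1577^2 * 0.077 / 49911
dT = 31.8983 K
T_new = 1577 - 31.8983 = 1545 K


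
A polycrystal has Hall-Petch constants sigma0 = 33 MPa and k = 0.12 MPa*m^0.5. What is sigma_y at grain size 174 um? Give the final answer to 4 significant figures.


sigma_y = sigma0 + k / sqrt(d)
d = 174 um = 1.74e-04 m
sigma_y = 33 + 0.12 / sqrt(1.74e-04)
sigma_y = 42.1 MPa


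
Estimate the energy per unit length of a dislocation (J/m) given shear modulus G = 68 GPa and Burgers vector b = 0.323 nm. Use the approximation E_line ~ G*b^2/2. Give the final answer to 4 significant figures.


E = G*b^2/2
b = 0.323 nm = 3.23e-10 m
G = 68 GPa = 6.8e+10 Pa
E = 0.5 * 6.8e+10 * (3.23e-10)^2
E = 3.547e-09 J/m


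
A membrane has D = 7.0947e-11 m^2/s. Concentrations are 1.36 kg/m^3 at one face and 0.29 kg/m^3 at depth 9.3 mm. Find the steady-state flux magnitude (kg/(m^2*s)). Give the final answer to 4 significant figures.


J = -D * (dC/dx) = D * (C1 - C2) / dx
J = 7.0947e-11 * (1.36 - 0.29) / 9.3e-03
J = 8.163e-09 kg/(m^2*s)


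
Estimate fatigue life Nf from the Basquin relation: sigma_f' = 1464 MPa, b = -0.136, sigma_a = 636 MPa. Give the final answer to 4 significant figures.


sigma_a = sigma_f' * (2*Nf)^b
2*Nf = (sigma_a / sigma_f')^(1/b)
2*Nf = (636 / 1464)^(1/-0.136)
2*Nf = 459.602
Nf = 229.8 cycles


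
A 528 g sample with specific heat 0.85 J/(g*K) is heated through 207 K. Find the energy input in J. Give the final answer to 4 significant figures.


Q = m * cp * dT
Q = 528 * 0.85 * 207
Q = 92900 J


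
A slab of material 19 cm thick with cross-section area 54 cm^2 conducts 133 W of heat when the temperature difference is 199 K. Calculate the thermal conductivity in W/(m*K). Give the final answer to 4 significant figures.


k = Q*L / (A*dT)
L = 0.19 m, A = 5.4e-03 m^2
k = 133 * 0.19 / (5.4e-03 * 199)
k = 23.52 W/(m*K)


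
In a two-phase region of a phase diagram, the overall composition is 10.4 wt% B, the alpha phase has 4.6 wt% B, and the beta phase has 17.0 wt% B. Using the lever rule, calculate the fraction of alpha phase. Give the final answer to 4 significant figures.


f_alpha = (C_beta - C0) / (C_beta - C_alpha)
f_alpha = (17.0 - 10.4) / (17.0 - 4.6)
f_alpha = 0.5323


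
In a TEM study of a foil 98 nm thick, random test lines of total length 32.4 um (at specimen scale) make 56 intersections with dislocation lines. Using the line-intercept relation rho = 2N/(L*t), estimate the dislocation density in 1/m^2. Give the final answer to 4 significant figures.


rho = 2N / (L * t)
L = 32.4 um = 3.24e-05 m, t = 98 nm = 9.8e-08 m
rho = 2 * 56 / (3.24e-05 * 9.8e-08)
rho = 3.527e+13 1/m^2


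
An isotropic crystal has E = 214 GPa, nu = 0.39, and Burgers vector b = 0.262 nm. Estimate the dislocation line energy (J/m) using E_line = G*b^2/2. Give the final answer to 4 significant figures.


Step 1: G = E / (2*(1+nu))
G = 214 / (2*(1+0.39)) = 76.9784 GPa = 7.69784e+10 Pa
Step 2: E_line = G*b^2/2
b = 0.262 nm = 2.62e-10 m
E_line = 0.5 * 7.69784e+10 * (2.62e-10)^2 = 2.642e-09 J/m


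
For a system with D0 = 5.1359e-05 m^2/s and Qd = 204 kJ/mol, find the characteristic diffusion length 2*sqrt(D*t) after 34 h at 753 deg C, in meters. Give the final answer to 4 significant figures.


Step 1: D = D0 * exp(-Qd/(R*T))
T = 1026.15 K
D = 5.1359e-05 * exp(-204e3 / (8.314 * 1026.15)) = 2.11799e-15 m^2/s
Step 2: L = 2*sqrt(D*t)
t = 34 h = 122400 s
L = 2*sqrt(2.11799e-15 * 122400) = 3.22e-05 m


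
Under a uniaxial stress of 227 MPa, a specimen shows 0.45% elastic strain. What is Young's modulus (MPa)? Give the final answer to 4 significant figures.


E = sigma / epsilon
epsilon = 0.45% = 4.5e-03
E = 227 / 4.5e-03
E = 50440 MPa


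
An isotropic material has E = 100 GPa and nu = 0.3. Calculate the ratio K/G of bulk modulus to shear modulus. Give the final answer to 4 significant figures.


G = E / (2*(1+nu))
G = 100 / (2*(1+0.3)) = 38.4615 GPa
K = E / (3*(1-2*nu))
K = 100 / (3*(1-2*0.3)) = 83.3333 GPa
K/G = 83.3333 / 38.4615 = 2.167


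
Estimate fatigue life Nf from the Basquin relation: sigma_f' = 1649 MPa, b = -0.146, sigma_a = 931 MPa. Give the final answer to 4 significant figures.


sigma_a = sigma_f' * (2*Nf)^b
2*Nf = (sigma_a / sigma_f')^(1/b)
2*Nf = (931 / 1649)^(1/-0.146)
2*Nf = 50.1749
Nf = 25.09 cycles


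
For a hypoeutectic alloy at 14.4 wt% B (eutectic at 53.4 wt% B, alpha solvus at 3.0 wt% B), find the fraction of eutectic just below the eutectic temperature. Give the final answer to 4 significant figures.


f_primary = (C_e - C0) / (C_e - C_alpha_max)
f_primary = (53.4 - 14.4) / (53.4 - 3.0)
f_primary = 0.77381
f_eutectic = 1 - 0.77381 = 0.2262


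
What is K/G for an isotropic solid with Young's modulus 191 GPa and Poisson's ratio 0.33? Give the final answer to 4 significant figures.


G = E / (2*(1+nu))
G = 191 / (2*(1+0.33)) = 71.8045 GPa
K = E / (3*(1-2*nu))
K = 191 / (3*(1-2*0.33)) = 187.255 GPa
K/G = 187.255 / 71.8045 = 2.608


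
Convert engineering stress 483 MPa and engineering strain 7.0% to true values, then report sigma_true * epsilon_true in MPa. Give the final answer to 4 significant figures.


sigma_true = sigma_eng * (1 + epsilon_eng)
sigma_true = 483 * (1 + 0.07) = 516.81 MPa
epsilon_true = ln(1 + epsilon_eng)
epsilon_true = ln(1 + 0.07) = 0.0676586
sigma_true * epsilon_true = 516.81 * 0.0676586 = 34.97 MPa


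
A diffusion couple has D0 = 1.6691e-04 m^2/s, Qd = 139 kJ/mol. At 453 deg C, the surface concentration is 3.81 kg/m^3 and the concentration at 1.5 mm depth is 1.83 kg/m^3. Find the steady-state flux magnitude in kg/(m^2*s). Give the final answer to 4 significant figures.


Step 1: D = D0 * exp(-Qd/(R*T))
T = 453 + 273.15 = 726.15 K
D = 1.6691e-04 * exp(-139e3 / (8.314 * 726.15)) = 1.6724e-14 m^2/s
Step 2: J = D * (C1 - C2) / dx
J = 1.6724e-14 * (3.81 - 1.83) / 1.5e-03
J = 2.208e-11 kg/(m^2*s)


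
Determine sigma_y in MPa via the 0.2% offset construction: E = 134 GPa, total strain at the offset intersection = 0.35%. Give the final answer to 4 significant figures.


Offset strain = 0.002
Elastic strain at yield = total_strain - offset = 3.5e-03 - 0.002 = 1.5e-03
sigma_y = E * elastic_strain = 134000 * 1.5e-03
sigma_y = 201 MPa


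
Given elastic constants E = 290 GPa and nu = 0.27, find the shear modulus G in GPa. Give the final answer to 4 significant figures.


G = E / (2*(1+nu))
G = 290 / (2*(1+0.27))
G = 114.2 GPa


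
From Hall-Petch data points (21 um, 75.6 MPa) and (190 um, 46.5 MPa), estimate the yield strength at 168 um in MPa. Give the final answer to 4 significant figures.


sigma_y = sigma0 + k / sqrt(d)
1/sqrt(d1) = 1/sqrt(2.1e-05) = 218.218;  1/sqrt(d2) = 72.5476
k = (sigma1 - sigma2) / (1/sqrt(d1) - 1/sqrt(d2)) = (75.6 - 46.5) / (218.218 - 72.5476) = 0.199766 MPa*m^0.5
sigma0 = sigma1 - k/sqrt(d1) = 75.6 - 0.199766*218.218 = 32.0074 MPa
sigma_y(d3) = 32.0074 + 0.199766 / sqrt(1.68e-04) = 47.42 MPa


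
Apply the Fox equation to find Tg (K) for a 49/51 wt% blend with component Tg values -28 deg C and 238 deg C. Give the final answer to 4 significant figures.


1/Tg = w1/Tg1 + w2/Tg2 (in Kelvin)
Tg1 = 245.15 K, Tg2 = 511.15 K
1/Tg = 0.49/245.15 + 0.51/511.15
Tg = 333.7 K


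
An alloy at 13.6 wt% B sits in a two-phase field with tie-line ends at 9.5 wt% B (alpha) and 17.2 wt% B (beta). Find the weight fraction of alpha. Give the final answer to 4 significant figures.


f_alpha = (C_beta - C0) / (C_beta - C_alpha)
f_alpha = (17.2 - 13.6) / (17.2 - 9.5)
f_alpha = 0.4675


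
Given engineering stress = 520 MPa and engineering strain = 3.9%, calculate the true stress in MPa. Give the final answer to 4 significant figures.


sigma_true = sigma_eng * (1 + epsilon_eng)
sigma_true = 520 * (1 + 0.039)
sigma_true = 540.3 MPa


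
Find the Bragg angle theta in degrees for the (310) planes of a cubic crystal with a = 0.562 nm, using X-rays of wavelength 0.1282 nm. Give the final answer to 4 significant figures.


d = a / sqrt(h^2+k^2+l^2)
d = 0.562 / sqrt(10) = 0.17772 nm
lambda = 2*d*sin(theta)  =>  sin(theta) = lambda / (2*d)
sin(theta) = 0.1282 / (2 * 0.17772) = 0.36068
theta = 21.14 deg


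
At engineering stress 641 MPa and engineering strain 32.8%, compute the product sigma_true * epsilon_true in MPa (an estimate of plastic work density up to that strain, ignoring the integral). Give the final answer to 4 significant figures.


sigma_true = sigma_eng * (1 + epsilon_eng)
sigma_true = 641 * (1 + 0.328) = 851.248 MPa
epsilon_true = ln(1 + epsilon_eng)
epsilon_true = ln(1 + 0.328) = 0.283674
sigma_true * epsilon_true = 851.248 * 0.283674 = 241.5 MPa


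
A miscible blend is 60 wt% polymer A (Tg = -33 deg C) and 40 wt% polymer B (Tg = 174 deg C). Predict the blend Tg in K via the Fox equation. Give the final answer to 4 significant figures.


1/Tg = w1/Tg1 + w2/Tg2 (in Kelvin)
Tg1 = 240.15 K, Tg2 = 447.15 K
1/Tg = 0.6/240.15 + 0.4/447.15
Tg = 294.7 K


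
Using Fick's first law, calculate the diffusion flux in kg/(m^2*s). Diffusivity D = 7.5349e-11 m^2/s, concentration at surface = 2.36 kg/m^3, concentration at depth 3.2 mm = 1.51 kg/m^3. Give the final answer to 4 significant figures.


J = -D * (dC/dx) = D * (C1 - C2) / dx
J = 7.5349e-11 * (2.36 - 1.51) / 3.2e-03
J = 2.001e-08 kg/(m^2*s)


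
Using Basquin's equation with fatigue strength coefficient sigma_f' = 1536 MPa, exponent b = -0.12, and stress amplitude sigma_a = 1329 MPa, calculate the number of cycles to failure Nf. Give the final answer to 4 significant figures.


sigma_a = sigma_f' * (2*Nf)^b
2*Nf = (sigma_a / sigma_f')^(1/b)
2*Nf = (1329 / 1536)^(1/-0.12)
2*Nf = 3.34107
Nf = 1.671 cycles


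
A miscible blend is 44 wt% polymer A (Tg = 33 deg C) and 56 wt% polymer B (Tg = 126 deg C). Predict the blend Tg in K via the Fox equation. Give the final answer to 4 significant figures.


1/Tg = w1/Tg1 + w2/Tg2 (in Kelvin)
Tg1 = 306.15 K, Tg2 = 399.15 K
1/Tg = 0.44/306.15 + 0.56/399.15
Tg = 352.1 K


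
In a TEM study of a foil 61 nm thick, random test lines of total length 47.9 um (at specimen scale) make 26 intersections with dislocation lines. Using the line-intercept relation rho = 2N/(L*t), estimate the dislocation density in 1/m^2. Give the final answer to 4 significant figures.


rho = 2N / (L * t)
L = 47.9 um = 4.79e-05 m, t = 61 nm = 6.1e-08 m
rho = 2 * 26 / (4.79e-05 * 6.1e-08)
rho = 1.78e+13 1/m^2


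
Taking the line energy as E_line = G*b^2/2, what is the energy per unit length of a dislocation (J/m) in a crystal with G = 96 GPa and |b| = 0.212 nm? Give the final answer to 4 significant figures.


E = G*b^2/2
b = 0.212 nm = 2.12e-10 m
G = 96 GPa = 9.6e+10 Pa
E = 0.5 * 9.6e+10 * (2.12e-10)^2
E = 2.157e-09 J/m


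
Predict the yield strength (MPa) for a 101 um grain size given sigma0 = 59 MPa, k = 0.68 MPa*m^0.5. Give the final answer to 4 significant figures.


sigma_y = sigma0 + k / sqrt(d)
d = 101 um = 1.01e-04 m
sigma_y = 59 + 0.68 / sqrt(1.01e-04)
sigma_y = 126.7 MPa


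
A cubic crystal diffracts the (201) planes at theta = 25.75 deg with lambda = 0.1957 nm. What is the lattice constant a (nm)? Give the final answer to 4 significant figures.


d = lambda / (2*sin(theta))
d = 0.1957 / (2*sin(25.75 deg))
d = 0.22523 nm
a = d * sqrt(h^2+k^2+l^2) = 0.22523 * sqrt(5)
a = 0.5036 nm


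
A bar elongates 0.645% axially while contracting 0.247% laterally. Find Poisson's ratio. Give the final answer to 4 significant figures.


nu = -epsilon_lat / epsilon_axial
Lateral strain is contraction (negative), so using magnitudes:
nu = 0.247 / 0.645
nu = 0.3829


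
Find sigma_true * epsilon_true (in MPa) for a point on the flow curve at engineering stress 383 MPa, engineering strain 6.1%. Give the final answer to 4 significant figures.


sigma_true = sigma_eng * (1 + epsilon_eng)
sigma_true = 383 * (1 + 0.061) = 406.363 MPa
epsilon_true = ln(1 + epsilon_eng)
epsilon_true = ln(1 + 0.061) = 0.0592119
sigma_true * epsilon_true = 406.363 * 0.0592119 = 24.06 MPa


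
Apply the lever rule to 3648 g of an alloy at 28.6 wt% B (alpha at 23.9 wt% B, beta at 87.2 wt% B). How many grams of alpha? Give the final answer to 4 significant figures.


f_alpha = (C_beta - C0) / (C_beta - C_alpha)
f_alpha = (87.2 - 28.6) / (87.2 - 23.9) = 0.92575
m_alpha = f_alpha * m_total = 0.92575 * 3648 = 3377 g


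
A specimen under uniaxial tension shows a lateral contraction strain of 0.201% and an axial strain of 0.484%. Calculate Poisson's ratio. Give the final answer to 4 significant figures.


nu = -epsilon_lat / epsilon_axial
Lateral strain is contraction (negative), so using magnitudes:
nu = 0.201 / 0.484
nu = 0.4153


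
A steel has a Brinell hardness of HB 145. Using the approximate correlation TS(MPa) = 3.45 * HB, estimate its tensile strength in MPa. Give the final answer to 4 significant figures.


TS (MPa) = 3.45 * HB
TS = 3.45 * 145
TS = 500.3 MPa


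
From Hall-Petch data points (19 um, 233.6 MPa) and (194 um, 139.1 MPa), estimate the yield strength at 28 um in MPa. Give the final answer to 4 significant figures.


sigma_y = sigma0 + k / sqrt(d)
1/sqrt(d1) = 1/sqrt(1.9e-05) = 229.416;  1/sqrt(d2) = 71.7958
k = (sigma1 - sigma2) / (1/sqrt(d1) - 1/sqrt(d2)) = (233.6 - 139.1) / (229.416 - 71.7958) = 0.599544 MPa*m^0.5
sigma0 = sigma1 - k/sqrt(d1) = 233.6 - 0.599544*229.416 = 96.0553 MPa
sigma_y(d3) = 96.0553 + 0.599544 / sqrt(2.8e-05) = 209.4 MPa


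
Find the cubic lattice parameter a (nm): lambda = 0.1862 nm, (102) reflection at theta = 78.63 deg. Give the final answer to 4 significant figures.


d = lambda / (2*sin(theta))
d = 0.1862 / (2*sin(78.63 deg))
d = 0.0949637 nm
a = d * sqrt(h^2+k^2+l^2) = 0.0949637 * sqrt(5)
a = 0.2123 nm


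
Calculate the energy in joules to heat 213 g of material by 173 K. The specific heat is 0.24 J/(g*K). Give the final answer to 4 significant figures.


Q = m * cp * dT
Q = 213 * 0.24 * 173
Q = 8844 J


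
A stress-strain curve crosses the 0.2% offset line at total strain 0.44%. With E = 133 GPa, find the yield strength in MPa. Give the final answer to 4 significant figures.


Offset strain = 0.002
Elastic strain at yield = total_strain - offset = 4.4e-03 - 0.002 = 2.4e-03
sigma_y = E * elastic_strain = 133000 * 2.4e-03
sigma_y = 319.2 MPa


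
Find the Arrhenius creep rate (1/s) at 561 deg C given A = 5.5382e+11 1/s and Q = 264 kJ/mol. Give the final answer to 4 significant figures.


rate = A * exp(-Q / (R*T))
T = 561 + 273.15 = 834.15 K
rate = 5.5382e+11 * exp(-264e3 / (8.314 * 834.15))
rate = 1.626e-05 1/s


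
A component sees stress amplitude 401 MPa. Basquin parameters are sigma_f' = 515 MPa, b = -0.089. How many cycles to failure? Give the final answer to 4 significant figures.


sigma_a = sigma_f' * (2*Nf)^b
2*Nf = (sigma_a / sigma_f')^(1/b)
2*Nf = (401 / 515)^(1/-0.089)
2*Nf = 16.6315
Nf = 8.316 cycles


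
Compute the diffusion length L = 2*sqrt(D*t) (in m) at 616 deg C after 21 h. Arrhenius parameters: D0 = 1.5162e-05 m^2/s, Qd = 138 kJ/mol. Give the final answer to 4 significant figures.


Step 1: D = D0 * exp(-Qd/(R*T))
T = 889.15 K
D = 1.5162e-05 * exp(-138e3 / (8.314 * 889.15)) = 1.18418e-13 m^2/s
Step 2: L = 2*sqrt(D*t)
t = 21 h = 75600 s
L = 2*sqrt(1.18418e-13 * 75600) = 1.892e-04 m


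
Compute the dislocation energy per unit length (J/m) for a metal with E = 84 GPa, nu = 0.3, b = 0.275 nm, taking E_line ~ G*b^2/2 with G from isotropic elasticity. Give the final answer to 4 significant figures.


Step 1: G = E / (2*(1+nu))
G = 84 / (2*(1+0.3)) = 32.3077 GPa = 3.23077e+10 Pa
Step 2: E_line = G*b^2/2
b = 0.275 nm = 2.75e-10 m
E_line = 0.5 * 3.23077e+10 * (2.75e-10)^2 = 1.222e-09 J/m


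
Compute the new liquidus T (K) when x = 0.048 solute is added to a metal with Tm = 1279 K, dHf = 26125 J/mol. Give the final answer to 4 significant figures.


dT = R*Tm^2*x / dHf
dT = 8.314 * 1279^2 * 0.048 / 26125
dT = 24.9883 K
T_new = 1279 - 24.9883 = 1254 K


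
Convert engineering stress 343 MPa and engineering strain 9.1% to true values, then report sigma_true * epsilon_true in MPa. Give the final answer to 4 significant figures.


sigma_true = sigma_eng * (1 + epsilon_eng)
sigma_true = 343 * (1 + 0.091) = 374.213 MPa
epsilon_true = ln(1 + epsilon_eng)
epsilon_true = ln(1 + 0.091) = 0.0870947
sigma_true * epsilon_true = 374.213 * 0.0870947 = 32.59 MPa


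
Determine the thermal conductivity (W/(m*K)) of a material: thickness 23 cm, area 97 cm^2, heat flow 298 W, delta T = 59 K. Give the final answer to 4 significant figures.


k = Q*L / (A*dT)
L = 0.23 m, A = 9.7e-03 m^2
k = 298 * 0.23 / (9.7e-03 * 59)
k = 119.8 W/(m*K)


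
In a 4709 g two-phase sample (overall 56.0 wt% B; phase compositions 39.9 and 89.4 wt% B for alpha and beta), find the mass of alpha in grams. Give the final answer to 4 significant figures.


f_alpha = (C_beta - C0) / (C_beta - C_alpha)
f_alpha = (89.4 - 56.0) / (89.4 - 39.9) = 0.674747
m_alpha = f_alpha * m_total = 0.674747 * 4709 = 3177 g


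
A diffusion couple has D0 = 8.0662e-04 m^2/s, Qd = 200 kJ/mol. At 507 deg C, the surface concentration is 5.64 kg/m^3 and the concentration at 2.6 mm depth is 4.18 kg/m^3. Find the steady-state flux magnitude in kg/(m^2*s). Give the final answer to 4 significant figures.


Step 1: D = D0 * exp(-Qd/(R*T))
T = 507 + 273.15 = 780.15 K
D = 8.0662e-04 * exp(-200e3 / (8.314 * 780.15)) = 3.27539e-17 m^2/s
Step 2: J = D * (C1 - C2) / dx
J = 3.27539e-17 * (5.64 - 4.18) / 2.6e-03
J = 1.839e-14 kg/(m^2*s)


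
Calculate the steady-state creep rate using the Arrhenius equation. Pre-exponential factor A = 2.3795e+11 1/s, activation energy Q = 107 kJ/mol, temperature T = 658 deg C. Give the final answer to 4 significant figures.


rate = A * exp(-Q / (R*T))
T = 658 + 273.15 = 931.15 K
rate = 2.3795e+11 * exp(-107e3 / (8.314 * 931.15))
rate = 236500 1/s


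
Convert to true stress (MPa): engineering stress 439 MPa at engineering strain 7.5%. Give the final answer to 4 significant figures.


sigma_true = sigma_eng * (1 + epsilon_eng)
sigma_true = 439 * (1 + 0.075)
sigma_true = 471.9 MPa


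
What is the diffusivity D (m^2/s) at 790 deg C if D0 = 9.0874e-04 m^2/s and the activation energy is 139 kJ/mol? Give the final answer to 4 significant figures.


D = D0 * exp(-Qd / (R*T))
T = 1063.15 K
D = 9.0874e-04 * exp(-139e3 / (8.314 * 1063.15))
D = 1.345e-10 m^2/s


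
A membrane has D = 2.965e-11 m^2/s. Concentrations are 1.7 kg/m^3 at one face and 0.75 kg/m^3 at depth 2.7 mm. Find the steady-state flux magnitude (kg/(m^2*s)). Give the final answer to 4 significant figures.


J = -D * (dC/dx) = D * (C1 - C2) / dx
J = 2.965e-11 * (1.7 - 0.75) / 2.7e-03
J = 1.043e-08 kg/(m^2*s)


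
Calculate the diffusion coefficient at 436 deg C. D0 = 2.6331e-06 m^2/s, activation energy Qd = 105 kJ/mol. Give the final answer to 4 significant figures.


D = D0 * exp(-Qd / (R*T))
T = 709.15 K
D = 2.6331e-06 * exp(-105e3 / (8.314 * 709.15))
D = 4.854e-14 m^2/s


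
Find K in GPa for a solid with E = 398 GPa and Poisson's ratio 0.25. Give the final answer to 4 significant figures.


K = E / (3*(1-2*nu))
K = 398 / (3*(1-2*0.25))
K = 265.3 GPa


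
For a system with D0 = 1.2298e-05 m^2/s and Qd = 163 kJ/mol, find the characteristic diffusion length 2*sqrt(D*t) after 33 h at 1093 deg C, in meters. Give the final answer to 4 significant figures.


Step 1: D = D0 * exp(-Qd/(R*T))
T = 1366.15 K
D = 1.2298e-05 * exp(-163e3 / (8.314 * 1366.15)) = 7.19974e-12 m^2/s
Step 2: L = 2*sqrt(D*t)
t = 33 h = 118800 s
L = 2*sqrt(7.19974e-12 * 118800) = 1.85e-03 m


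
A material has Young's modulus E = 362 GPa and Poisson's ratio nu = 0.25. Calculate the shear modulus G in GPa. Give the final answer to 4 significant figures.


G = E / (2*(1+nu))
G = 362 / (2*(1+0.25))
G = 144.8 GPa


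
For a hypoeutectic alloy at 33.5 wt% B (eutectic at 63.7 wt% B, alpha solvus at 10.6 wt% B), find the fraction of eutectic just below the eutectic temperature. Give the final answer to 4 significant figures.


f_primary = (C_e - C0) / (C_e - C_alpha_max)
f_primary = (63.7 - 33.5) / (63.7 - 10.6)
f_primary = 0.568738
f_eutectic = 1 - 0.568738 = 0.4313


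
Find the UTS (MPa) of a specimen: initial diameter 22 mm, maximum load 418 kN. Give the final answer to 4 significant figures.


A0 = pi*(d/2)^2 = pi*(22/2)^2 = 380.133 mm^2
UTS = F_max / A0 = 418*1000 / 380.133
UTS = 1100 MPa


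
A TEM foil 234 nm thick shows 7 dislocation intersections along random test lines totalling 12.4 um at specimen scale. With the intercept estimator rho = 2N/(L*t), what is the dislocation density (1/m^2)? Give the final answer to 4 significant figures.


rho = 2N / (L * t)
L = 12.4 um = 1.24e-05 m, t = 234 nm = 2.34e-07 m
rho = 2 * 7 / (1.24e-05 * 2.34e-07)
rho = 4.825e+12 1/m^2


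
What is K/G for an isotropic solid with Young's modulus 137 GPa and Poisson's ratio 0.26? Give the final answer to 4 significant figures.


G = E / (2*(1+nu))
G = 137 / (2*(1+0.26)) = 54.3651 GPa
K = E / (3*(1-2*nu))
K = 137 / (3*(1-2*0.26)) = 95.1389 GPa
K/G = 95.1389 / 54.3651 = 1.75


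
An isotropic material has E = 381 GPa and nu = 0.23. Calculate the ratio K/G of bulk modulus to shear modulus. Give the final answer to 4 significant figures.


G = E / (2*(1+nu))
G = 381 / (2*(1+0.23)) = 154.878 GPa
K = E / (3*(1-2*nu))
K = 381 / (3*(1-2*0.23)) = 235.185 GPa
K/G = 235.185 / 154.878 = 1.519


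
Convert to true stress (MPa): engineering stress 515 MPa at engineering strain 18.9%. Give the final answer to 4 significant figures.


sigma_true = sigma_eng * (1 + epsilon_eng)
sigma_true = 515 * (1 + 0.189)
sigma_true = 612.3 MPa


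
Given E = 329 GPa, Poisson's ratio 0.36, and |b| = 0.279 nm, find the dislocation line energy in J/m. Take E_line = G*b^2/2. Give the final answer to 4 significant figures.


Step 1: G = E / (2*(1+nu))
G = 329 / (2*(1+0.36)) = 120.956 GPa = 1.20956e+11 Pa
Step 2: E_line = G*b^2/2
b = 0.279 nm = 2.79e-10 m
E_line = 0.5 * 1.20956e+11 * (2.79e-10)^2 = 4.708e-09 J/m


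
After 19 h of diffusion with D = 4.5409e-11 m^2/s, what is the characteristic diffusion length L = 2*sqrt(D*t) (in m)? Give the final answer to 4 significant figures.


t = 19 hr = 68400 s
Diffusion length = 2*sqrt(D*t)
= 2*sqrt(4.5409e-11 * 68400)
= 3.525e-03 m


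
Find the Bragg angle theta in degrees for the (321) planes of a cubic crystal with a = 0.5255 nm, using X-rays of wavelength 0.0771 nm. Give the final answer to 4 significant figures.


d = a / sqrt(h^2+k^2+l^2)
d = 0.5255 / sqrt(14) = 0.140446 nm
lambda = 2*d*sin(theta)  =>  sin(theta) = lambda / (2*d)
sin(theta) = 0.0771 / (2 * 0.140446) = 0.274483
theta = 15.93 deg


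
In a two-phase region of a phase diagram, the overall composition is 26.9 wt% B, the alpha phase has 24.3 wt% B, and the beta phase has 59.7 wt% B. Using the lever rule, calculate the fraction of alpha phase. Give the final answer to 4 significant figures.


f_alpha = (C_beta - C0) / (C_beta - C_alpha)
f_alpha = (59.7 - 26.9) / (59.7 - 24.3)
f_alpha = 0.9266


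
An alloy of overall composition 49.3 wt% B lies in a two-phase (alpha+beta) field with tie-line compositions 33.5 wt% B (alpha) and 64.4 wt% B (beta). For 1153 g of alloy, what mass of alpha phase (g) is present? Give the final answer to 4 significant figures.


f_alpha = (C_beta - C0) / (C_beta - C_alpha)
f_alpha = (64.4 - 49.3) / (64.4 - 33.5) = 0.488673
m_alpha = f_alpha * m_total = 0.488673 * 1153 = 563.4 g


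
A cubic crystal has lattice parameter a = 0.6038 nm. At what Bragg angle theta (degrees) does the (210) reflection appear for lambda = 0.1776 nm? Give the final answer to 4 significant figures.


d = a / sqrt(h^2+k^2+l^2)
d = 0.6038 / sqrt(5) = 0.270028 nm
lambda = 2*d*sin(theta)  =>  sin(theta) = lambda / (2*d)
sin(theta) = 0.1776 / (2 * 0.270028) = 0.328855
theta = 19.2 deg


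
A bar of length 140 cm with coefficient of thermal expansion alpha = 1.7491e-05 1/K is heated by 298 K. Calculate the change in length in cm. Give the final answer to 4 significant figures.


dL = L0 * alpha * dT
dL = 140 * 1.7491e-05 * 298
dL = 0.7297 cm


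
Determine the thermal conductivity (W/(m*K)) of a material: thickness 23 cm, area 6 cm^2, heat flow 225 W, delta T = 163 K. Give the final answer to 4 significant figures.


k = Q*L / (A*dT)
L = 0.23 m, A = 6e-04 m^2
k = 225 * 0.23 / (6e-04 * 163)
k = 529.1 W/(m*K)


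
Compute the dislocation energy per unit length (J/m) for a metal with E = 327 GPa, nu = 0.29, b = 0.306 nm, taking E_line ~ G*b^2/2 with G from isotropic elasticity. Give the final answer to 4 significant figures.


Step 1: G = E / (2*(1+nu))
G = 327 / (2*(1+0.29)) = 126.744 GPa = 1.26744e+11 Pa
Step 2: E_line = G*b^2/2
b = 0.306 nm = 3.06e-10 m
E_line = 0.5 * 1.26744e+11 * (3.06e-10)^2 = 5.934e-09 J/m


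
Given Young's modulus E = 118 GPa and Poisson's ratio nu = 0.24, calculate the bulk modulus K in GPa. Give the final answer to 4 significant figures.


K = E / (3*(1-2*nu))
K = 118 / (3*(1-2*0.24))
K = 75.64 GPa


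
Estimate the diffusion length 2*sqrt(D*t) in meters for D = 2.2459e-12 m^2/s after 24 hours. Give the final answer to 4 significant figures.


t = 24 hr = 86400 s
Diffusion length = 2*sqrt(D*t)
= 2*sqrt(2.2459e-12 * 86400)
= 8.81e-04 m


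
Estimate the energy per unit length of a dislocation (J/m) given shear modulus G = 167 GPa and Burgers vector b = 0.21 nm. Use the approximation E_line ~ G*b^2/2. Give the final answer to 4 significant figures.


E = G*b^2/2
b = 0.21 nm = 2.1e-10 m
G = 167 GPa = 1.67e+11 Pa
E = 0.5 * 1.67e+11 * (2.1e-10)^2
E = 3.682e-09 J/m


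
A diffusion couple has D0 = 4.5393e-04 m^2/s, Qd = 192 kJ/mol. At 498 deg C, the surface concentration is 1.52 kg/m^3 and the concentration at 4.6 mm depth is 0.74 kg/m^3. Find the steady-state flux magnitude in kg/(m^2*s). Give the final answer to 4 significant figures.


Step 1: D = D0 * exp(-Qd/(R*T))
T = 498 + 273.15 = 771.15 K
D = 4.5393e-04 * exp(-192e3 / (8.314 * 771.15)) = 4.47921e-17 m^2/s
Step 2: J = D * (C1 - C2) / dx
J = 4.47921e-17 * (1.52 - 0.74) / 4.6e-03
J = 7.595e-15 kg/(m^2*s)


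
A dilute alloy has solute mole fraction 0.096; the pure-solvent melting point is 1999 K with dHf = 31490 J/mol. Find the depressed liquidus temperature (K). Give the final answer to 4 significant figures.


dT = R*Tm^2*x / dHf
dT = 8.314 * 1999^2 * 0.096 / 31490
dT = 101.282 K
T_new = 1999 - 101.282 = 1898 K


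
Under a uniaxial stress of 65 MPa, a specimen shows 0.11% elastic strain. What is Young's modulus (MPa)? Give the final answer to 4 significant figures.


E = sigma / epsilon
epsilon = 0.11% = 1.1e-03
E = 65 / 1.1e-03
E = 59090 MPa


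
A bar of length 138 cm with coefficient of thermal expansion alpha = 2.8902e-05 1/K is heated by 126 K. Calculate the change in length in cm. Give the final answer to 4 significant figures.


dL = L0 * alpha * dT
dL = 138 * 2.8902e-05 * 126
dL = 0.5025 cm


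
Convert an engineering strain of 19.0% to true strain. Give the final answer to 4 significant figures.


epsilon_true = ln(1 + epsilon_eng)
epsilon_true = ln(1 + 0.19)
epsilon_true = 0.174


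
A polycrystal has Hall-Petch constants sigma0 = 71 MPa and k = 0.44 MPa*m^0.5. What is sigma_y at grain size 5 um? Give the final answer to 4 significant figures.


sigma_y = sigma0 + k / sqrt(d)
d = 5 um = 5e-06 m
sigma_y = 71 + 0.44 / sqrt(5e-06)
sigma_y = 267.8 MPa


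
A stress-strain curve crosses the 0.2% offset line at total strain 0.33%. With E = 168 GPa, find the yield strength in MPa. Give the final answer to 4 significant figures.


Offset strain = 0.002
Elastic strain at yield = total_strain - offset = 3.3e-03 - 0.002 = 1.3e-03
sigma_y = E * elastic_strain = 168000 * 1.3e-03
sigma_y = 218.4 MPa


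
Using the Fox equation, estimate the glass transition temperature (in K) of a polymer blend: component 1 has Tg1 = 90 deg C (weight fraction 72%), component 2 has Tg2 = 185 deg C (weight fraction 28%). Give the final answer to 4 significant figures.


1/Tg = w1/Tg1 + w2/Tg2 (in Kelvin)
Tg1 = 363.15 K, Tg2 = 458.15 K
1/Tg = 0.72/363.15 + 0.28/458.15
Tg = 385.5 K


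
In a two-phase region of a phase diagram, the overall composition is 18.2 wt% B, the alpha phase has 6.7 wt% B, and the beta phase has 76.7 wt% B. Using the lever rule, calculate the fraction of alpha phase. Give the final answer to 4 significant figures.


f_alpha = (C_beta - C0) / (C_beta - C_alpha)
f_alpha = (76.7 - 18.2) / (76.7 - 6.7)
f_alpha = 0.8357


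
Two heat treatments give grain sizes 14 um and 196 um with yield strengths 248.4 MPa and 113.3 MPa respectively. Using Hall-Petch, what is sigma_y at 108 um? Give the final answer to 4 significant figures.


sigma_y = sigma0 + k / sqrt(d)
1/sqrt(d1) = 1/sqrt(1.4e-05) = 267.261;  1/sqrt(d2) = 71.4286
k = (sigma1 - sigma2) / (1/sqrt(d1) - 1/sqrt(d2)) = (248.4 - 113.3) / (267.261 - 71.4286) = 0.689875 MPa*m^0.5
sigma0 = sigma1 - k/sqrt(d1) = 248.4 - 0.689875*267.261 = 64.0232 MPa
sigma_y(d3) = 64.0232 + 0.689875 / sqrt(1.08e-04) = 130.4 MPa


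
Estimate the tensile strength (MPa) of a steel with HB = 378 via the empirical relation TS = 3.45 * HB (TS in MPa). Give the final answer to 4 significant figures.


TS (MPa) = 3.45 * HB
TS = 3.45 * 378
TS = 1304 MPa


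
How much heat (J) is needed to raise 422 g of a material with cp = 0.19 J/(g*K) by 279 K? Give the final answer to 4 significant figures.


Q = m * cp * dT
Q = 422 * 0.19 * 279
Q = 22370 J


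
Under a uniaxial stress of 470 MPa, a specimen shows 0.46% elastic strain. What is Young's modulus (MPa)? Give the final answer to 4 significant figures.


E = sigma / epsilon
epsilon = 0.46% = 4.6e-03
E = 470 / 4.6e-03
E = 102200 MPa


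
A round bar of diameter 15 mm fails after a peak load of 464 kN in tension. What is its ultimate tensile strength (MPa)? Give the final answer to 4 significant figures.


A0 = pi*(d/2)^2 = pi*(15/2)^2 = 176.715 mm^2
UTS = F_max / A0 = 464*1000 / 176.715
UTS = 2626 MPa


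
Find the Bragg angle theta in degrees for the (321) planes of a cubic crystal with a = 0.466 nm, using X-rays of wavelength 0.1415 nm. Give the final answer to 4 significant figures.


d = a / sqrt(h^2+k^2+l^2)
d = 0.466 / sqrt(14) = 0.124544 nm
lambda = 2*d*sin(theta)  =>  sin(theta) = lambda / (2*d)
sin(theta) = 0.1415 / (2 * 0.124544) = 0.568074
theta = 34.62 deg


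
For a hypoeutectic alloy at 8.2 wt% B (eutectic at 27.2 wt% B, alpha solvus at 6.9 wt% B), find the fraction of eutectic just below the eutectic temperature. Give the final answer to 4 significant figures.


f_primary = (C_e - C0) / (C_e - C_alpha_max)
f_primary = (27.2 - 8.2) / (27.2 - 6.9)
f_primary = 0.935961
f_eutectic = 1 - 0.935961 = 0.06404


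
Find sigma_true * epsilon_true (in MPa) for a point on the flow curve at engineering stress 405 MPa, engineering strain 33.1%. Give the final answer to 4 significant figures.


sigma_true = sigma_eng * (1 + epsilon_eng)
sigma_true = 405 * (1 + 0.331) = 539.055 MPa
epsilon_true = ln(1 + epsilon_eng)
epsilon_true = ln(1 + 0.331) = 0.285931
sigma_true * epsilon_true = 539.055 * 0.285931 = 154.1 MPa


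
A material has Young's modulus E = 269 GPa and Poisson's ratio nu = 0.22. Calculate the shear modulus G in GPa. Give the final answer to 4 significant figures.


G = E / (2*(1+nu))
G = 269 / (2*(1+0.22))
G = 110.2 GPa


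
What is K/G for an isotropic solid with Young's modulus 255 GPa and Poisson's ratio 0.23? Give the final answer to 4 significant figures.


G = E / (2*(1+nu))
G = 255 / (2*(1+0.23)) = 103.659 GPa
K = E / (3*(1-2*nu))
K = 255 / (3*(1-2*0.23)) = 157.407 GPa
K/G = 157.407 / 103.659 = 1.519


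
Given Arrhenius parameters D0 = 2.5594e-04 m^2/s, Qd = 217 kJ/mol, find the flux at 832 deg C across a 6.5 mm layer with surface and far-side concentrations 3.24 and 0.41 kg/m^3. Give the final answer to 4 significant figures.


Step 1: D = D0 * exp(-Qd/(R*T))
T = 832 + 273.15 = 1105.15 K
D = 2.5594e-04 * exp(-217e3 / (8.314 * 1105.15)) = 1.41683e-14 m^2/s
Step 2: J = D * (C1 - C2) / dx
J = 1.41683e-14 * (3.24 - 0.41) / 6.5e-03
J = 6.169e-12 kg/(m^2*s)


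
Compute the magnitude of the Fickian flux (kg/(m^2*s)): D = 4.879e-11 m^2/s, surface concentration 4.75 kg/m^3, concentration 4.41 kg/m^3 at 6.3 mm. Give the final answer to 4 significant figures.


J = -D * (dC/dx) = D * (C1 - C2) / dx
J = 4.879e-11 * (4.75 - 4.41) / 6.3e-03
J = 2.633e-09 kg/(m^2*s)


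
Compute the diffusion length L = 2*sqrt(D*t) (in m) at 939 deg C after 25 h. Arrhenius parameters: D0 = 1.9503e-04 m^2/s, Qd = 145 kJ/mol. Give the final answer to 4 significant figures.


Step 1: D = D0 * exp(-Qd/(R*T))
T = 1212.15 K
D = 1.9503e-04 * exp(-145e3 / (8.314 * 1212.15)) = 1.10016e-10 m^2/s
Step 2: L = 2*sqrt(D*t)
t = 25 h = 90000 s
L = 2*sqrt(1.10016e-10 * 90000) = 6.293e-03 m


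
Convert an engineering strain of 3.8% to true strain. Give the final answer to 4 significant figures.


epsilon_true = ln(1 + epsilon_eng)
epsilon_true = ln(1 + 0.038)
epsilon_true = 0.0373


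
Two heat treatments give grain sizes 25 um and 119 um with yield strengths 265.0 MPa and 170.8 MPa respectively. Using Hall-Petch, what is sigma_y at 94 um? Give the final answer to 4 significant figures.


sigma_y = sigma0 + k / sqrt(d)
1/sqrt(d1) = 1/sqrt(2.5e-05) = 200;  1/sqrt(d2) = 91.6698
k = (sigma1 - sigma2) / (1/sqrt(d1) - 1/sqrt(d2)) = (265.0 - 170.8) / (200 - 91.6698) = 0.869564 MPa*m^0.5
sigma0 = sigma1 - k/sqrt(d1) = 265.0 - 0.869564*200 = 91.0872 MPa
sigma_y(d3) = 91.0872 + 0.869564 / sqrt(9.4e-05) = 180.8 MPa


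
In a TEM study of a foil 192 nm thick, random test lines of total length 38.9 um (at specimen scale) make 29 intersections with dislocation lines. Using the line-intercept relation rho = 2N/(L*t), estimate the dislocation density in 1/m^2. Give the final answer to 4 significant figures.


rho = 2N / (L * t)
L = 38.9 um = 3.89e-05 m, t = 192 nm = 1.92e-07 m
rho = 2 * 29 / (3.89e-05 * 1.92e-07)
rho = 7.766e+12 1/m^2


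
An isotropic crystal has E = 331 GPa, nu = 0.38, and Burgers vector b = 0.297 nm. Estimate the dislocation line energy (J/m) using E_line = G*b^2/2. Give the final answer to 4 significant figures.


Step 1: G = E / (2*(1+nu))
G = 331 / (2*(1+0.38)) = 119.928 GPa = 1.19928e+11 Pa
Step 2: E_line = G*b^2/2
b = 0.297 nm = 2.97e-10 m
E_line = 0.5 * 1.19928e+11 * (2.97e-10)^2 = 5.289e-09 J/m


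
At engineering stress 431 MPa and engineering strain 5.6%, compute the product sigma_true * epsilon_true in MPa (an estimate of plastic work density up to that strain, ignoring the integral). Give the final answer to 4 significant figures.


sigma_true = sigma_eng * (1 + epsilon_eng)
sigma_true = 431 * (1 + 0.056) = 455.136 MPa
epsilon_true = ln(1 + epsilon_eng)
epsilon_true = ln(1 + 0.056) = 0.0544882
sigma_true * epsilon_true = 455.136 * 0.0544882 = 24.8 MPa


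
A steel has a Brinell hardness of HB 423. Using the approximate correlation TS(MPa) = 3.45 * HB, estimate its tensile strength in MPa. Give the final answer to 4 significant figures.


TS (MPa) = 3.45 * HB
TS = 3.45 * 423
TS = 1459 MPa


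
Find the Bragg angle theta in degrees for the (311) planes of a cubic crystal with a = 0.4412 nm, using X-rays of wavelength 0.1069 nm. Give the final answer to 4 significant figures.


d = a / sqrt(h^2+k^2+l^2)
d = 0.4412 / sqrt(11) = 0.133027 nm
lambda = 2*d*sin(theta)  =>  sin(theta) = lambda / (2*d)
sin(theta) = 0.1069 / (2 * 0.133027) = 0.401799
theta = 23.69 deg


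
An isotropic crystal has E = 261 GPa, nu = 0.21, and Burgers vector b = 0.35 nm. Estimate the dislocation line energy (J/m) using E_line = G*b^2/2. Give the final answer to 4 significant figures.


Step 1: G = E / (2*(1+nu))
G = 261 / (2*(1+0.21)) = 107.851 GPa = 1.07851e+11 Pa
Step 2: E_line = G*b^2/2
b = 0.35 nm = 3.5e-10 m
E_line = 0.5 * 1.07851e+11 * (3.5e-10)^2 = 6.606e-09 J/m


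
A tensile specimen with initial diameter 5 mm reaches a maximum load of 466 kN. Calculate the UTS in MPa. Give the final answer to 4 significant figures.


A0 = pi*(d/2)^2 = pi*(5/2)^2 = 19.635 mm^2
UTS = F_max / A0 = 466*1000 / 19.635
UTS = 23730 MPa


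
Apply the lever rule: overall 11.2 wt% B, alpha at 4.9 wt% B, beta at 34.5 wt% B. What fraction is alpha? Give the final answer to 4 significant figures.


f_alpha = (C_beta - C0) / (C_beta - C_alpha)
f_alpha = (34.5 - 11.2) / (34.5 - 4.9)
f_alpha = 0.7872


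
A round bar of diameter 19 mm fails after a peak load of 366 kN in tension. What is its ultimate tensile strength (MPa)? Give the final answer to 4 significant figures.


A0 = pi*(d/2)^2 = pi*(19/2)^2 = 283.529 mm^2
UTS = F_max / A0 = 366*1000 / 283.529
UTS = 1291 MPa


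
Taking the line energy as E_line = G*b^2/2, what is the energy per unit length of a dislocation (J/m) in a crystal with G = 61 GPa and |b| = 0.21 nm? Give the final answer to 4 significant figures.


E = G*b^2/2
b = 0.21 nm = 2.1e-10 m
G = 61 GPa = 6.1e+10 Pa
E = 0.5 * 6.1e+10 * (2.1e-10)^2
E = 1.345e-09 J/m


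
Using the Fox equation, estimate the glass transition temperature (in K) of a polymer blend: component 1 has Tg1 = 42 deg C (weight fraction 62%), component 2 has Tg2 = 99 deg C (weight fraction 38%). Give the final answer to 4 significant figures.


1/Tg = w1/Tg1 + w2/Tg2 (in Kelvin)
Tg1 = 315.15 K, Tg2 = 372.15 K
1/Tg = 0.62/315.15 + 0.38/372.15
Tg = 334.6 K


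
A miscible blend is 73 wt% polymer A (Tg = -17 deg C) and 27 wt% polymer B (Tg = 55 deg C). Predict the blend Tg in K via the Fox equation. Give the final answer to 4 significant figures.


1/Tg = w1/Tg1 + w2/Tg2 (in Kelvin)
Tg1 = 256.15 K, Tg2 = 328.15 K
1/Tg = 0.73/256.15 + 0.27/328.15
Tg = 272.3 K


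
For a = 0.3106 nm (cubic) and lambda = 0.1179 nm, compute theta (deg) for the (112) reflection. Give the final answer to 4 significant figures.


d = a / sqrt(h^2+k^2+l^2)
d = 0.3106 / sqrt(6) = 0.126802 nm
lambda = 2*d*sin(theta)  =>  sin(theta) = lambda / (2*d)
sin(theta) = 0.1179 / (2 * 0.126802) = 0.464898
theta = 27.7 deg


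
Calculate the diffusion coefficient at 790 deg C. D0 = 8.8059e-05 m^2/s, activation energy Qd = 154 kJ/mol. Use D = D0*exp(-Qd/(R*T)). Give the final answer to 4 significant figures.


D = D0 * exp(-Qd / (R*T))
T = 1063.15 K
D = 8.8059e-05 * exp(-154e3 / (8.314 * 1063.15))
D = 2.389e-12 m^2/s


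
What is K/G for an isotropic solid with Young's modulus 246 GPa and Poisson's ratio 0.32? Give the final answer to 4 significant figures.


G = E / (2*(1+nu))
G = 246 / (2*(1+0.32)) = 93.1818 GPa
K = E / (3*(1-2*nu))
K = 246 / (3*(1-2*0.32)) = 227.778 GPa
K/G = 227.778 / 93.1818 = 2.444


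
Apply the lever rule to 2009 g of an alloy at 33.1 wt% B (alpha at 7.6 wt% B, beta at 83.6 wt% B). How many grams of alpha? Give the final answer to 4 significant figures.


f_alpha = (C_beta - C0) / (C_beta - C_alpha)
f_alpha = (83.6 - 33.1) / (83.6 - 7.6) = 0.664474
m_alpha = f_alpha * m_total = 0.664474 * 2009 = 1335 g


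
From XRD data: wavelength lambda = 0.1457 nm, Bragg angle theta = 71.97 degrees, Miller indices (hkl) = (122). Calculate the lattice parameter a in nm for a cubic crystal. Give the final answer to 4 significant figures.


d = lambda / (2*sin(theta))
d = 0.1457 / (2*sin(71.97 deg))
d = 0.0766121 nm
a = d * sqrt(h^2+k^2+l^2) = 0.0766121 * sqrt(9)
a = 0.2298 nm


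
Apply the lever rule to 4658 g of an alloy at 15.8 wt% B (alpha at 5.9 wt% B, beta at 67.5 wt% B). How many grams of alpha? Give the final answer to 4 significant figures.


f_alpha = (C_beta - C0) / (C_beta - C_alpha)
f_alpha = (67.5 - 15.8) / (67.5 - 5.9) = 0.839286
m_alpha = f_alpha * m_total = 0.839286 * 4658 = 3909 g
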